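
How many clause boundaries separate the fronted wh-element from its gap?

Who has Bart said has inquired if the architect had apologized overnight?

1

"who" is extracted from the subject of "inquired".
Boundaries crossed, outermost first: [Ø] — 1 in total.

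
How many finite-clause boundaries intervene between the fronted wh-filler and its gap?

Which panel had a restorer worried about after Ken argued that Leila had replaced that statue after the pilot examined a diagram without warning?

0

"which panel" originates inside the matrix clause — no clause boundary is crossed.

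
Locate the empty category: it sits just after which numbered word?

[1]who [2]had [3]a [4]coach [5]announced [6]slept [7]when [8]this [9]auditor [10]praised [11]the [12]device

5

The displaced element is "who" (word 1).
It is linked across 1 clause boundary (Ø).
It functions as the subject of "slept", so the gap sits immediately after word 5 ("announced").
Base order: A coach had announced who slept when this auditor praised the device.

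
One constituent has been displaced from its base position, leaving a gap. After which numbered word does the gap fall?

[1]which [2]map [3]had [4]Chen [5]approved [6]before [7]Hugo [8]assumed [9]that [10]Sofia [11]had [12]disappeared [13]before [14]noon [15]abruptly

5

The displaced element is "which map" (word 2).
It functions as the direct object of "approved", so the gap sits immediately after word 5 ("approved").
Base order: Chen had approved which map before Hugo assumed that Sofia had disappeared before noon abruptly.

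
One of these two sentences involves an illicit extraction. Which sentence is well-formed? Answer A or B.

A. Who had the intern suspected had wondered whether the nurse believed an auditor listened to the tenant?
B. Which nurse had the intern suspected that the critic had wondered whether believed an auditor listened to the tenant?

In B, the wh-phrase is extracted from inside a wh-island (introduced by "whether"), which blocks movement.
In A, the extraction path crosses only that-complement boundaries, which are transparent.
So A is grammatical.

A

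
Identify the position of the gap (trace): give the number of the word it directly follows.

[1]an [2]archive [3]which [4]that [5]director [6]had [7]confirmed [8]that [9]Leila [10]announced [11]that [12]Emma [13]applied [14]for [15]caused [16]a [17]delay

14

The displaced element is "an archive" (word 2).
It is linked across 2 clause boundaries (that → that).
It functions as the object of the preposition "for" of "applied", so the gap sits immediately after word 14 ("for").
Base order: That director had confirmed that Leila announced that Emma applied for an archive.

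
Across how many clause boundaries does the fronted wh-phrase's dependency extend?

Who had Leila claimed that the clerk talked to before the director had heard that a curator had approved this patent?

1

"who" is extracted from the PP object of "talked".
Boundaries crossed, outermost first: [that] — 1 in total.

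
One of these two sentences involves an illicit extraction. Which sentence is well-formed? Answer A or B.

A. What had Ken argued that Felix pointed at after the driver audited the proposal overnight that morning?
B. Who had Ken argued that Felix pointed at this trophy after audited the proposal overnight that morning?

In B, the wh-phrase is extracted from inside an adjunct island (introduced by "after"), which blocks movement.
In A, the extraction path crosses only that-complement boundaries, which are transparent.
So A is grammatical.

A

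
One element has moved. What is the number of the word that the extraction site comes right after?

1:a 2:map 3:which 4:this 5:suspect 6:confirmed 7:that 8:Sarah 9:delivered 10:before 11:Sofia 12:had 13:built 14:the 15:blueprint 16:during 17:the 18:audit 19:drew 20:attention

9

The displaced element is "a map" (word 2).
It is linked across 1 clause boundary (that).
It functions as the direct object of "delivered", so the gap sits immediately after word 9 ("delivered").
Base order: This suspect confirmed that Sarah delivered a map before Sofia had built the blueprint during the audit.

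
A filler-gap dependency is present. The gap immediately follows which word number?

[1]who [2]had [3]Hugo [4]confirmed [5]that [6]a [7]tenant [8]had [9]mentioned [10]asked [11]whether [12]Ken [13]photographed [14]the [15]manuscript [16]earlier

The displaced element is "who" (word 1).
It is linked across 2 clause boundaries (that → Ø).
It functions as the subject of "asked", so the gap sits immediately after word 9 ("mentioned").
Base order: Hugo had confirmed that a tenant had mentioned who asked whether Ken photographed the manuscript earlier.

9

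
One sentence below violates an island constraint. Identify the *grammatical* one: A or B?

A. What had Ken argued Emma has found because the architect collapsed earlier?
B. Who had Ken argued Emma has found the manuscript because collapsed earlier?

In B, the wh-phrase is extracted from inside an adjunct island (introduced by "because"), which blocks movement.
In A, the extraction path crosses only that-complement boundaries, which are transparent.
So A is grammatical.

A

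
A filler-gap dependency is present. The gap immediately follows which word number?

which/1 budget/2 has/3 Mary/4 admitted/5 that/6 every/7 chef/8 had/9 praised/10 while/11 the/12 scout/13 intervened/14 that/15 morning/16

The displaced element is "which budget" (word 2).
It is linked across 1 clause boundary (that).
It functions as the direct object of "praised", so the gap sits immediately after word 10 ("praised").
Base order: Mary has admitted that every chef had praised which budget while the scout intervened that morning.

10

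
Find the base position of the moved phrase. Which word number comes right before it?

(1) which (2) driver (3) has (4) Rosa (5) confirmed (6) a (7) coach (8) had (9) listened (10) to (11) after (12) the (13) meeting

10

The displaced element is "which driver" (word 2).
It is linked across 1 clause boundary (Ø).
It functions as the object of the preposition "to" of "listened", so the gap sits immediately after word 10 ("to").
Base order: Rosa has confirmed a coach had listened to which driver after the meeting.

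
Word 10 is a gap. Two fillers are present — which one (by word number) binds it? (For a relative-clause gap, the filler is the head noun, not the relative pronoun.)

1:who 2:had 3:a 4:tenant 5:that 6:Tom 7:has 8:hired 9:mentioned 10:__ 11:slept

1

The marked gap is the subject of "slept".
Its filler is the fronted wh-phrase "who", at word 1.
(The other dependency links word 4 to a gap after word 8.)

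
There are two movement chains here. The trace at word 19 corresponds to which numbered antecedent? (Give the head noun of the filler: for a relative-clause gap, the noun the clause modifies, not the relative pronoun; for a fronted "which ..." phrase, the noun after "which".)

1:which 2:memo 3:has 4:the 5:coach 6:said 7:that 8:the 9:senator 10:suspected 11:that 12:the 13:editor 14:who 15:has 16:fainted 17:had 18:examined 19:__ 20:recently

2

The marked gap is the direct object of "examined".
Its filler is the fronted wh-phrase "which memo", at word 2.
(The other dependency links word 13 to a gap after word 14.)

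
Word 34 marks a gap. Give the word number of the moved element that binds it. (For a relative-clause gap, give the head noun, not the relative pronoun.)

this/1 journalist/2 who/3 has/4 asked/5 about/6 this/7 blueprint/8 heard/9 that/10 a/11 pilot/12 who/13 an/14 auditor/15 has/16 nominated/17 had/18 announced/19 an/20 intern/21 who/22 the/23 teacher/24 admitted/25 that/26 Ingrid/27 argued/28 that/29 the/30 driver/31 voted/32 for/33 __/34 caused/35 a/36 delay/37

21

The gap at 34 is the prepositional object of "voted", inside a relative clause.
The relative pronoun is "who" (word 22); it is bound by the head noun immediately before it.
Its filler is the head noun "intern", at word 21.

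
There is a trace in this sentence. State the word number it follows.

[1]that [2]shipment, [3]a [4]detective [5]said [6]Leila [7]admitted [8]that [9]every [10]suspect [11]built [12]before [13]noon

The displaced element is "that shipment" (word 2).
It is linked across 2 clause boundaries (Ø → that).
It functions as the direct object of "built", so the gap sits immediately after word 11 ("built").
Base order: A detective said Leila admitted that every suspect built that shipment before noon.

11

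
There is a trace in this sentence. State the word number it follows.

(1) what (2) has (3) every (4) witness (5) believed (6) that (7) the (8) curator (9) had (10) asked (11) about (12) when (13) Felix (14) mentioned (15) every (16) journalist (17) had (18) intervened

The displaced element is "what" (word 1).
It is linked across 1 clause boundary (that).
It functions as the object of the preposition "about" of "asked", so the gap sits immediately after word 11 ("about").
Base order: Every witness has believed that the curator had asked about what when Felix mentioned every journalist had intervened.

11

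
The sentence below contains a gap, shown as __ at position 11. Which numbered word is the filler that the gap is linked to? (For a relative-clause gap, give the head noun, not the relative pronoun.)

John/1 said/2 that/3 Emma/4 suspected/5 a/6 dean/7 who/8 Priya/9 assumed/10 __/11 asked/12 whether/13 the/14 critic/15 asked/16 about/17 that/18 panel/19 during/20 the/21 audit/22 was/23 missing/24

7

The gap at 11 is the subject of "asked", inside a relative clause.
The relative pronoun is "who" (word 8); it is bound by the head noun immediately before it.
Its filler is the head noun "dean", at word 7.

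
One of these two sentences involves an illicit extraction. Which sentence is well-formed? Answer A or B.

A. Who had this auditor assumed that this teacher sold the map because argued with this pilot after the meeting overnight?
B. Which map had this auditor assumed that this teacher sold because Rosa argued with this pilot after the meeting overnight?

In A, the wh-phrase is extracted from inside an adjunct island (introduced by "because"), which blocks movement.
In B, the extraction path crosses only that-complement boundaries, which are transparent.
So B is grammatical.

B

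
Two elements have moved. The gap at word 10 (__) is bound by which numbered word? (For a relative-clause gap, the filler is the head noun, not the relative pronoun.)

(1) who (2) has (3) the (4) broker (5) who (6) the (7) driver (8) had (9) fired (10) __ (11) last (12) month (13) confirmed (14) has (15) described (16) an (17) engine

The marked gap is inside the relative clause, the direct object of "fired".
Its filler is the head noun "broker" (via "who"), at word 4.
(The other dependency links word 1 to a gap after word 13.)

4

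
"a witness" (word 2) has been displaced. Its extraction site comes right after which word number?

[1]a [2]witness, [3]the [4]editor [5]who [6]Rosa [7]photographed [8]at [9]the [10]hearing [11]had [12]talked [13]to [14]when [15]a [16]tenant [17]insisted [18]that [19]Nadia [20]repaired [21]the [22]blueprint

The displaced element is "a witness" (word 2).
It functions as the object of the preposition "to" of "talked", so the gap sits immediately after word 13 ("to").
Base order: The editor who Rosa photographed at the hearing had talked to a witness when a tenant insisted that Nadia repaired the blueprint.

13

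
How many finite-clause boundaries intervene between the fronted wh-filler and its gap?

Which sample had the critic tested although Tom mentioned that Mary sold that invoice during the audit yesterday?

0

"which sample" originates inside the matrix clause — no clause boundary is crossed.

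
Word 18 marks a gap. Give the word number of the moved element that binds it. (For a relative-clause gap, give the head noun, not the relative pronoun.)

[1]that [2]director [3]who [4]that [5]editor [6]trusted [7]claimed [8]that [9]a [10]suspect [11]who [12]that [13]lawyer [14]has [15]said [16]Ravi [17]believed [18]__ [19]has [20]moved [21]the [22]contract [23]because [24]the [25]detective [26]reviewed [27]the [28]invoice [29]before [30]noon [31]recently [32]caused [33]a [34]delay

The gap at 18 is the subject of "moved", inside a relative clause.
The relative pronoun is "who" (word 11); it is bound by the head noun immediately before it.
Its filler is the head noun "suspect", at word 10.

10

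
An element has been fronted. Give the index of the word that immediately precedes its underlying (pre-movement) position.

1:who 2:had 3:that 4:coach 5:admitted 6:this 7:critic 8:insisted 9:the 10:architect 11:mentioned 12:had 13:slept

11

The displaced element is "who" (word 1).
It is linked across 3 clause boundaries (Ø → Ø → Ø).
It functions as the subject of "slept", so the gap sits immediately after word 11 ("mentioned").
Base order: That coach had admitted this critic insisted the architect mentioned that who had slept.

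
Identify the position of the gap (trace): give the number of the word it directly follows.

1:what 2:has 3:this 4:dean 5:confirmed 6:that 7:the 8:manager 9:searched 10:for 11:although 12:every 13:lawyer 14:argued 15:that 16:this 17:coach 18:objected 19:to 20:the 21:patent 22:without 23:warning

10

The displaced element is "what" (word 1).
It is linked across 1 clause boundary (that).
It functions as the object of the preposition "for" of "searched", so the gap sits immediately after word 10 ("for").
Base order: This dean has confirmed that the manager searched for what although every lawyer argued that this coach objected to the patent without warning.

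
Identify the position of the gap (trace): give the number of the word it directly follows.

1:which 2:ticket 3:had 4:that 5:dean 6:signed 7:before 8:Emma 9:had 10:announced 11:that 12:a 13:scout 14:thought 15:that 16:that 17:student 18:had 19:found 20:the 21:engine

6

The displaced element is "which ticket" (word 2).
It functions as the direct object of "signed", so the gap sits immediately after word 6 ("signed").
Base order: That dean had signed which ticket before Emma had announced that a scout thought that that student had found the engine.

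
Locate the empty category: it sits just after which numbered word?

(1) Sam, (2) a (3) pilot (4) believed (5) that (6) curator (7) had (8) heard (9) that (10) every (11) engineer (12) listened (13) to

13

The displaced element is "Sam" (word 1).
It is linked across 2 clause boundaries (Ø → that).
It functions as the object of the preposition "to" of "listened", so the gap sits immediately after word 13 ("to").
Base order: A pilot believed that curator had heard that every engineer listened to Sam.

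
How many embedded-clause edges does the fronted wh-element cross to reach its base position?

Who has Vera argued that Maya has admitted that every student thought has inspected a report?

3

"who" is extracted from the subject of "inspected".
Boundaries crossed, outermost first: [that], [that], [Ø] — 3 in total.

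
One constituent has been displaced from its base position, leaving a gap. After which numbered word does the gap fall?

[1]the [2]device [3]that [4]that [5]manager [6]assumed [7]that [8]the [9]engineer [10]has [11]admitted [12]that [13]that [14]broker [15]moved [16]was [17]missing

15

The displaced element is "the device" (word 2).
It is linked across 2 clause boundaries (that → that).
It functions as the direct object of "moved", so the gap sits immediately after word 15 ("moved").
Base order: That manager assumed that the engineer has admitted that that broker moved the device.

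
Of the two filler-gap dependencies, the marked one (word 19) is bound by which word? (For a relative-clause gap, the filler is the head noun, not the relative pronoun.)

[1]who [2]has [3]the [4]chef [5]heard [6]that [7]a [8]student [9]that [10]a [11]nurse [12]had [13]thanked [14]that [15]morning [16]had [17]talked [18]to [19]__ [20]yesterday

The marked gap is the object of the preposition "to" of "talked".
Its filler is the fronted wh-phrase "who", at word 1.
(The other dependency links word 8 to a gap after word 13.)

1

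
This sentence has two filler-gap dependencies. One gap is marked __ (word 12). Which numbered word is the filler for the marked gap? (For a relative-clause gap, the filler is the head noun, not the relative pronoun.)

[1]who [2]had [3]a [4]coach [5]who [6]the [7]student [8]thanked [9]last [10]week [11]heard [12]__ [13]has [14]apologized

1

The marked gap is the subject of "apologized".
Its filler is the fronted wh-phrase "who", at word 1.
(The other dependency links word 4 to a gap after word 8.)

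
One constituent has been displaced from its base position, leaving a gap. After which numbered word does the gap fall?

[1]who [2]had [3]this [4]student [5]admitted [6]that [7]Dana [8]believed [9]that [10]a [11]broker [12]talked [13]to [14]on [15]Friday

13

The displaced element is "who" (word 1).
It is linked across 2 clause boundaries (that → that).
It functions as the object of the preposition "to" of "talked", so the gap sits immediately after word 13 ("to").
Base order: This student had admitted that Dana believed that a broker talked to who on Friday.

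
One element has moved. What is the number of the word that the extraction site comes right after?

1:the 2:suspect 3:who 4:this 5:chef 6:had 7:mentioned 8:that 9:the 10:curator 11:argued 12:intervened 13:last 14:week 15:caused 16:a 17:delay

11

The displaced element is "the suspect" (word 2).
It is linked across 2 clause boundaries (that → Ø).
It functions as the subject of "intervened", so the gap sits immediately after word 11 ("argued").
Base order: This chef had mentioned that the curator argued the suspect intervened last week.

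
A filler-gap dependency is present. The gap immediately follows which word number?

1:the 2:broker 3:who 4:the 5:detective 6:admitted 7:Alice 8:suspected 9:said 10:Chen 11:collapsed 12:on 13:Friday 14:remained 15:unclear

8

The displaced element is "the broker" (word 2).
It is linked across 2 clause boundaries (Ø → Ø).
It functions as the subject of "said", so the gap sits immediately after word 8 ("suspected").
Base order: The detective admitted Alice suspected that the broker said Chen collapsed on Friday.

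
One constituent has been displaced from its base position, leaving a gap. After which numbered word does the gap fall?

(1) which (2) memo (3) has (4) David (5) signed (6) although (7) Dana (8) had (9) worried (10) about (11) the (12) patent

The displaced element is "which memo" (word 2).
It functions as the direct object of "signed", so the gap sits immediately after word 5 ("signed").
Base order: David has signed which memo although Dana had worried about the patent.

5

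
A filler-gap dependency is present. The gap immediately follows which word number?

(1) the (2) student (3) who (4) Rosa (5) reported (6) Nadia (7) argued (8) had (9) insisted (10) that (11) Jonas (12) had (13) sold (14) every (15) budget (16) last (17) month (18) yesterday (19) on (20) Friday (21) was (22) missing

The displaced element is "the student" (word 2).
It is linked across 2 clause boundaries (Ø → Ø).
It functions as the subject of "insisted", so the gap sits immediately after word 7 ("argued").
Base order: Rosa reported Nadia argued that the student had insisted that Jonas had sold every budget last month yesterday on Friday.

7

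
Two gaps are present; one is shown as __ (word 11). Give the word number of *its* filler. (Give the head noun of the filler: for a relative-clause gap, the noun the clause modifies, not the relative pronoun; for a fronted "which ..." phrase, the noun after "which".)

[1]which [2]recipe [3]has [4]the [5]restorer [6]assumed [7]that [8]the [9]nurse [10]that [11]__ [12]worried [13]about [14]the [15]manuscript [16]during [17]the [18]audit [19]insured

The marked gap is inside the relative clause, the subject of "worried".
Its filler is the head noun "nurse" (via "that"), at word 9.
(The other dependency links word 2 to a gap after word 19.)

9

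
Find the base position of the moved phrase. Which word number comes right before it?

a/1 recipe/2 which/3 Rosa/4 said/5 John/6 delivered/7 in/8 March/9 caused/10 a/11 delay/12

The displaced element is "a recipe" (word 2).
It is linked across 1 clause boundary (Ø).
It functions as the direct object of "delivered", so the gap sits immediately after word 7 ("delivered").
Base order: Rosa said John delivered a recipe in March.

7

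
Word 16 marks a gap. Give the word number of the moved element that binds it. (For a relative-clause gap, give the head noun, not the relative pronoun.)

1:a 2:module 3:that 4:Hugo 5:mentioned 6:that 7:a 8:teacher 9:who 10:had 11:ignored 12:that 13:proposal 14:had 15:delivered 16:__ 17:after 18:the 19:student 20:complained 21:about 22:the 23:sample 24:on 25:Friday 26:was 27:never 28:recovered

2

The gap at 16 is the object of "delivered", inside a relative clause.
The relative pronoun is "that" (word 3); it is bound by the head noun immediately before it.
Its filler is the head noun "module", at word 2.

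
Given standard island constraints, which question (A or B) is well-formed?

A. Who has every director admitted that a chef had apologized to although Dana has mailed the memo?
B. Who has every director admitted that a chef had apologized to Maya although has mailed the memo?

In B, the wh-phrase is extracted from inside an adjunct island (introduced by "although"), which blocks movement.
In A, the extraction path crosses only that-complement boundaries, which are transparent.
So A is grammatical.

A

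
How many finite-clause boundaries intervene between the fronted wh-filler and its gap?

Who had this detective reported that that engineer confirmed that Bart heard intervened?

"who" is extracted from the subject of "intervened".
Boundaries crossed, outermost first: [that], [that], [Ø] — 3 in total.

3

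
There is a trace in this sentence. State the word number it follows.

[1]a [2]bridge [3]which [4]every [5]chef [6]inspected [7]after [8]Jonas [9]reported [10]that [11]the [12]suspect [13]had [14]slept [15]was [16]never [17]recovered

6

The displaced element is "a bridge" (word 2).
It functions as the direct object of "inspected", so the gap sits immediately after word 6 ("inspected").
Base order: Every chef inspected a bridge after Jonas reported that the suspect had slept.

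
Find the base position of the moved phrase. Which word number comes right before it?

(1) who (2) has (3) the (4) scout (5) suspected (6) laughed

The displaced element is "who" (word 1).
It is linked across 1 clause boundary (Ø).
It functions as the subject of "laughed", so the gap sits immediately after word 5 ("suspected").
Base order: The scout has suspected who laughed.

5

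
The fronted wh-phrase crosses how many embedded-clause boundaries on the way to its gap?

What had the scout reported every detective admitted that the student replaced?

2

"what" is extracted from the object of "replaced".
Boundaries crossed, outermost first: [Ø], [that] — 2 in total.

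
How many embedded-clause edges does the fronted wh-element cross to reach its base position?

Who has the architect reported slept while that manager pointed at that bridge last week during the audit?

"who" is extracted from the subject of "slept".
Boundaries crossed, outermost first: [Ø] — 1 in total.

1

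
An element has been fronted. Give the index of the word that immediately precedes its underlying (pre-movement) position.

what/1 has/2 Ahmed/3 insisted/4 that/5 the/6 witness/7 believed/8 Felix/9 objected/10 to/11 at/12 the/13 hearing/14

11

The displaced element is "what" (word 1).
It is linked across 2 clause boundaries (that → Ø).
It functions as the object of the preposition "to" of "objected", so the gap sits immediately after word 11 ("to").
Base order: Ahmed has insisted that the witness believed Felix objected to what at the hearing.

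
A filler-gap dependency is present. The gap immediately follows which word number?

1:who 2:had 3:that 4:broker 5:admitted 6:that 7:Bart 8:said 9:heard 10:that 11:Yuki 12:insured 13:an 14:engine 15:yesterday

8

The displaced element is "who" (word 1).
It is linked across 2 clause boundaries (that → Ø).
It functions as the subject of "heard", so the gap sits immediately after word 8 ("said").
Base order: That broker had admitted that Bart said who heard that Yuki insured an engine yesterday.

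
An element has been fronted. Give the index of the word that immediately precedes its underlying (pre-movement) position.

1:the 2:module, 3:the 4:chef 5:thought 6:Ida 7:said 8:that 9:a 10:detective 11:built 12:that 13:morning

11

The displaced element is "the module" (word 2).
It is linked across 2 clause boundaries (Ø → that).
It functions as the direct object of "built", so the gap sits immediately after word 11 ("built").
Base order: The chef thought Ida said that a detective built the module that morning.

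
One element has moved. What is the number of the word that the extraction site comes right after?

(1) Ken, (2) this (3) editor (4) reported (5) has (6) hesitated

4

The displaced element is "Ken" (word 1).
It is linked across 1 clause boundary (Ø).
It functions as the subject of "hesitated", so the gap sits immediately after word 4 ("reported").
Base order: This editor reported that Ken has hesitated.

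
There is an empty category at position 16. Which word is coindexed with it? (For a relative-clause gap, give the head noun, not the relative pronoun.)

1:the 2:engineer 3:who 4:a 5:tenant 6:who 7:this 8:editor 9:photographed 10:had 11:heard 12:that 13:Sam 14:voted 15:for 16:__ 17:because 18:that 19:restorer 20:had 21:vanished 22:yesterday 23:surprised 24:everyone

The gap at 16 is the prepositional object of "voted", inside a relative clause.
The relative pronoun is "who" (word 3); it is bound by the head noun immediately before it.
Its filler is the head noun "engineer", at word 2.

2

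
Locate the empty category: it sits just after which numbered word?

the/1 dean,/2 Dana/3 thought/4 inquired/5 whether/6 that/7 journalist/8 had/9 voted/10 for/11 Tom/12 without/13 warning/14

The displaced element is "the dean" (word 2).
It is linked across 1 clause boundary (Ø).
It functions as the subject of "inquired", so the gap sits immediately after word 4 ("thought").
Base order: Dana thought the dean inquired whether that journalist had voted for Tom without warning.

4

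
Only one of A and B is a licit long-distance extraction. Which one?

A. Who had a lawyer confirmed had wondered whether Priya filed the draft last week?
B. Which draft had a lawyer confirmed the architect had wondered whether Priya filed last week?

A

In B, the wh-phrase is extracted from inside a wh-island (introduced by "whether"), which blocks movement.
In A, the extraction path crosses only that-complement boundaries, which are transparent.
So A is grammatical.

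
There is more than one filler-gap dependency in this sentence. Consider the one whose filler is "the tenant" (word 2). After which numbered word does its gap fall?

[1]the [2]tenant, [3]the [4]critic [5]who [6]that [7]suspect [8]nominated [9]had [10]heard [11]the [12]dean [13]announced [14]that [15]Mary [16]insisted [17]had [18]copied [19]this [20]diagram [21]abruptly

The displaced element is "the tenant" (word 2).
It is linked across 3 clause boundaries (Ø → that → Ø).
It functions as the subject of "copied", so the gap sits immediately after word 16 ("insisted").
Base order: The critic who that suspect nominated had heard the dean announced that Mary insisted that the tenant had copied this diagram abruptly.

16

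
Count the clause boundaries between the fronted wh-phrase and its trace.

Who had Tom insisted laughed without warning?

1

"who" is extracted from the subject of "laughed".
Boundaries crossed, outermost first: [Ø] — 1 in total.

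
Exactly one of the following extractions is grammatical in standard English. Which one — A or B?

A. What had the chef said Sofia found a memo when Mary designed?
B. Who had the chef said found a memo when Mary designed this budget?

In A, the wh-phrase is extracted from inside an adjunct island (introduced by "when"), which blocks movement.
In B, the extraction path crosses only that-complement boundaries, which are transparent.
So B is grammatical.

B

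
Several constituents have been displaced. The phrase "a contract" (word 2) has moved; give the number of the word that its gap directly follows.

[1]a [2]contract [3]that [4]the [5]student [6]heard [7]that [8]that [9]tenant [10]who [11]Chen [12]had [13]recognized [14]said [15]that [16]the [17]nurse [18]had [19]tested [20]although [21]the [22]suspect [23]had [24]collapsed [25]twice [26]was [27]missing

The displaced element is "a contract" (word 2).
It is linked across 2 clause boundaries (that → that).
It functions as the direct object of "tested", so the gap sits immediately after word 19 ("tested").
Base order: The student heard that that tenant who Chen had recognized said that the nurse had tested a contract although the suspect had collapsed twice.

19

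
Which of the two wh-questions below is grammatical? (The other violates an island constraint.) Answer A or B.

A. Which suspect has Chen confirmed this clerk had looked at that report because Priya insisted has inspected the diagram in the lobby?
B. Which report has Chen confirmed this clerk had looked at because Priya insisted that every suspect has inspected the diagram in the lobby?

B

In A, the wh-phrase is extracted from inside an adjunct island (introduced by "because"), which blocks movement.
In B, the extraction path crosses only that-complement boundaries, which are transparent.
So B is grammatical.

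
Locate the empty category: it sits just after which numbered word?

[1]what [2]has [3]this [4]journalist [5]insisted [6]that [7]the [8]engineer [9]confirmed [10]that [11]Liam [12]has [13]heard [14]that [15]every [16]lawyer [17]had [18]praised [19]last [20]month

The displaced element is "what" (word 1).
It is linked across 3 clause boundaries (that → that → that).
It functions as the direct object of "praised", so the gap sits immediately after word 18 ("praised").
Base order: This journalist has insisted that the engineer confirmed that Liam has heard that every lawyer had praised what last month.

18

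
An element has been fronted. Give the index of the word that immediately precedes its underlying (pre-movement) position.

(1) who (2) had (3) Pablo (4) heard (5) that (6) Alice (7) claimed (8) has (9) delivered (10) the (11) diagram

The displaced element is "who" (word 1).
It is linked across 2 clause boundaries (that → Ø).
It functions as the subject of "delivered", so the gap sits immediately after word 7 ("claimed").
Base order: Pablo had heard that Alice claimed that who has delivered the diagram.

7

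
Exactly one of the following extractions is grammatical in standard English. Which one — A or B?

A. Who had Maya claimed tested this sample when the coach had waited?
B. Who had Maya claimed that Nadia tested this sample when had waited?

A

In B, the wh-phrase is extracted from inside an adjunct island (introduced by "when"), which blocks movement.
In A, the extraction path crosses only that-complement boundaries, which are transparent.
So A is grammatical.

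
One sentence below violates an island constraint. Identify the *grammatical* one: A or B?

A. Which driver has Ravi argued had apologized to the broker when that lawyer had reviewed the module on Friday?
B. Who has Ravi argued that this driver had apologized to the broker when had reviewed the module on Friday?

In B, the wh-phrase is extracted from inside an adjunct island (introduced by "when"), which blocks movement.
In A, the extraction path crosses only that-complement boundaries, which are transparent.
So A is grammatical.

A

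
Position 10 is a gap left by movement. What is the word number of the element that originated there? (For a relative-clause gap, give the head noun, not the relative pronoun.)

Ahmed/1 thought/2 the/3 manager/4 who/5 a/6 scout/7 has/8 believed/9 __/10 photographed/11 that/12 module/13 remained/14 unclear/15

The gap at 10 is the subject of "photographed", inside a relative clause.
The relative pronoun is "who" (word 5); it is bound by the head noun immediately before it.
Its filler is the head noun "manager", at word 4.

4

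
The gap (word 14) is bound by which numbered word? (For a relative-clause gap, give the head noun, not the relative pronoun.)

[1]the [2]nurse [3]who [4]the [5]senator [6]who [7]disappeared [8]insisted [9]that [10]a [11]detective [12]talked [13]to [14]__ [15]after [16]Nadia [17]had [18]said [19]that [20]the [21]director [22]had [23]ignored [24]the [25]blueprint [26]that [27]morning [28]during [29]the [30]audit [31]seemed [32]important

The gap at 14 is the prepositional object of "talked", inside a relative clause.
The relative pronoun is "who" (word 3); it is bound by the head noun immediately before it.
Its filler is the head noun "nurse", at word 2.

2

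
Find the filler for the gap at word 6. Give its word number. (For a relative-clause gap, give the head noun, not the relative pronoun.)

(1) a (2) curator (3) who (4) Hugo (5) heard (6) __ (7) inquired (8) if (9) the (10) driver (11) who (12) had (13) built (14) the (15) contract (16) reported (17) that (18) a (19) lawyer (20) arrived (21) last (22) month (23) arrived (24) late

The gap at 6 is the subject of "inquired", inside a relative clause.
The relative pronoun is "who" (word 3); it is bound by the head noun immediately before it.
Its filler is the head noun "curator", at word 2.

2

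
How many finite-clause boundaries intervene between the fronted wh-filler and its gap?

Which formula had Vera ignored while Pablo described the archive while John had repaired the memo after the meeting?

0

"which formula" originates inside the matrix clause — no clause boundary is crossed.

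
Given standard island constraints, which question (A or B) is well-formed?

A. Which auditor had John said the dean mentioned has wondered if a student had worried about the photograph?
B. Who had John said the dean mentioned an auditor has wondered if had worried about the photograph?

A

In B, the wh-phrase is extracted from inside a wh-island (introduced by "if"), which blocks movement.
In A, the extraction path crosses only that-complement boundaries, which are transparent.
So A is grammatical.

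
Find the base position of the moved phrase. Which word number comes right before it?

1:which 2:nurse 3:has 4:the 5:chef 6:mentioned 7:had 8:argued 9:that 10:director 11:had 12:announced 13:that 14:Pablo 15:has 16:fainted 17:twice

6

The displaced element is "which nurse" (word 2).
It is linked across 1 clause boundary (Ø).
It functions as the subject of "argued", so the gap sits immediately after word 6 ("mentioned").
Base order: The chef has mentioned that which nurse had argued that director had announced that Pablo has fainted twice.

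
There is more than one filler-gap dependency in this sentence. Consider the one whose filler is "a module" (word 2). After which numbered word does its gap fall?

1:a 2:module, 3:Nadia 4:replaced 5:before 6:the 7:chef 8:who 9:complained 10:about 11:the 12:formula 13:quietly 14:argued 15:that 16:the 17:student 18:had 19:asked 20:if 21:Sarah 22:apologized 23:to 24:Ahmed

4

The displaced element is "a module" (word 2).
It functions as the direct object of "replaced", so the gap sits immediately after word 4 ("replaced").
Base order: Nadia replaced a module before the chef who complained about the formula quietly argued that the student had asked if Sarah apologized to Ahmed.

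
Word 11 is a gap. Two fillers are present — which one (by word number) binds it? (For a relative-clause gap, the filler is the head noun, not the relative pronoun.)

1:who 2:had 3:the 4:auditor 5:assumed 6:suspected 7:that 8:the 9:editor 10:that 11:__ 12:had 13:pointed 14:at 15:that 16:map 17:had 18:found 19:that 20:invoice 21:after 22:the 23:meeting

9

The marked gap is inside the relative clause, the subject of "pointed".
Its filler is the head noun "editor" (via "that"), at word 9.
(The other dependency links word 1 to a gap after word 5.)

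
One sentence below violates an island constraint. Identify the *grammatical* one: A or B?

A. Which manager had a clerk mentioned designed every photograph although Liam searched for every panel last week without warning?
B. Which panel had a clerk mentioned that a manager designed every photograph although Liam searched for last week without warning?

In B, the wh-phrase is extracted from inside an adjunct island (introduced by "although"), which blocks movement.
In A, the extraction path crosses only that-complement boundaries, which are transparent.
So A is grammatical.

A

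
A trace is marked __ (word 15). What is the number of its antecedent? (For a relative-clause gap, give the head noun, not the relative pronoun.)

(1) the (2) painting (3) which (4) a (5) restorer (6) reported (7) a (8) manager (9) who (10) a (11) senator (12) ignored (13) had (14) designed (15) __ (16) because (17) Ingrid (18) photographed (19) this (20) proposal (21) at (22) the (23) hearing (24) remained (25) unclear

The gap at 15 is the object of "designed", inside a relative clause.
The relative pronoun is "which" (word 3); it is bound by the head noun immediately before it.
Its filler is the head noun "painting", at word 2.

2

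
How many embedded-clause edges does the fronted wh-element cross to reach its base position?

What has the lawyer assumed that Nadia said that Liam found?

2

"what" is extracted from the object of "found".
Boundaries crossed, outermost first: [that], [that] — 2 in total.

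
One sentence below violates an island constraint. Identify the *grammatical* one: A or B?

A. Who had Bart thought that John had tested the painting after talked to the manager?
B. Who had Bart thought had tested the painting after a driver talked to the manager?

B

In A, the wh-phrase is extracted from inside an adjunct island (introduced by "after"), which blocks movement.
In B, the extraction path crosses only that-complement boundaries, which are transparent.
So B is grammatical.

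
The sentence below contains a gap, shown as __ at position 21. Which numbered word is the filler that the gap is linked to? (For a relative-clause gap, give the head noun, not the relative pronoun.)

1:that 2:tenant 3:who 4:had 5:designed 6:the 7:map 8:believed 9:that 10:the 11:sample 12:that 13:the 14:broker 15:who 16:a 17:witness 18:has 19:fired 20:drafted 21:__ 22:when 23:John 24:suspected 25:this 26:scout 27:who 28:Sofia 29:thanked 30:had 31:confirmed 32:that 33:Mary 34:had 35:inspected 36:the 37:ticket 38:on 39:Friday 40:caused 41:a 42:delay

The gap at 21 is the object of "drafted", inside a relative clause.
The relative pronoun is "that" (word 12); it is bound by the head noun immediately before it.
Its filler is the head noun "sample", at word 11.

11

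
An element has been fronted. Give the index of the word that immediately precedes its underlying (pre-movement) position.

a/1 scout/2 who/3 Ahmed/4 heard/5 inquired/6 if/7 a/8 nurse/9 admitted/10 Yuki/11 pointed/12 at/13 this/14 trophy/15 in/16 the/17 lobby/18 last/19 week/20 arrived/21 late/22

The displaced element is "a scout" (word 2).
It is linked across 1 clause boundary (Ø).
It functions as the subject of "inquired", so the gap sits immediately after word 5 ("heard").
Base order: Ahmed heard that a scout inquired if a nurse admitted Yuki pointed at this trophy in the lobby last week.

5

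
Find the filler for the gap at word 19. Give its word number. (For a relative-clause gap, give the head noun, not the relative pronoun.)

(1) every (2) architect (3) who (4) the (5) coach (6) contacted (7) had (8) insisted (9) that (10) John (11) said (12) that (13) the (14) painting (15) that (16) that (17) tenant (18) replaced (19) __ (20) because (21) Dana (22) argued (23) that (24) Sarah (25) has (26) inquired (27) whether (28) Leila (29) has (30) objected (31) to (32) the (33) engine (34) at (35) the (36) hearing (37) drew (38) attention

The gap at 19 is the object of "replaced", inside a relative clause.
The relative pronoun is "that" (word 15); it is bound by the head noun immediately before it.
Its filler is the head noun "painting", at word 14.

14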